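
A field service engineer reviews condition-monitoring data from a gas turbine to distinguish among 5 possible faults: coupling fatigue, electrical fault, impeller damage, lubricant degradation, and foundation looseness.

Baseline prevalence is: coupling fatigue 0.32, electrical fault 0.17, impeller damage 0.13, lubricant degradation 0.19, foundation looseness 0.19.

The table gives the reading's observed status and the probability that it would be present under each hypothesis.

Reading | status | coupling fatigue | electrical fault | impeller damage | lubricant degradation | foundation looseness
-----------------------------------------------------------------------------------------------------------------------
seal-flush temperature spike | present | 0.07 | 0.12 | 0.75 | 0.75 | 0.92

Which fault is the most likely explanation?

foundation looseness

By Bayes' rule, the unnormalized weight for each hypothesis is prior × likelihood:
  coupling fatigue: 0.32 × 0.07 = 0.0224
  electrical fault: 0.17 × 0.12 = 0.0204
  impeller damage: 0.13 × 0.75 = 0.0975
  lubricant degradation: 0.19 × 0.75 = 0.1425
  foundation looseness: 0.19 × 0.92 = 0.1748
Normalizing constant Z = 0.0224 + 0.0204 + 0.0975 + 0.1425 + 0.1748 = 0.4576.
P(coupling fatigue | evidence) ≈ 0.0224 / 0.4576 ≈ 0.049
P(electrical fault | evidence) ≈ 0.0204 / 0.4576 ≈ 0.045
P(impeller damage | evidence) ≈ 0.0975 / 0.4576 ≈ 0.213
P(lubricant degradation | evidence) ≈ 0.1425 / 0.4576 ≈ 0.311
P(foundation looseness | evidence) ≈ 0.1748 / 0.4576 ≈ 0.382
The largest is 0.382, so foundation looseness is most probable.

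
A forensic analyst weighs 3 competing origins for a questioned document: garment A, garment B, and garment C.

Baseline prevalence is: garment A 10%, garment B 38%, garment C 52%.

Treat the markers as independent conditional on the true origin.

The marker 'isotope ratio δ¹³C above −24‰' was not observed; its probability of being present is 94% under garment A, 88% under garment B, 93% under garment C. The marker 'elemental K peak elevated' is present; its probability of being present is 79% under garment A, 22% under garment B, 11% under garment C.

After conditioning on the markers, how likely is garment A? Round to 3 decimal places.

0.252

By Bayes' rule with conditional independence, the unnormalized weight for each hypothesis is prior × ∏ likelihoods (using 1 − P(present | H) for each absent marker):
  garment A: 0.10 × (1 − 0.94) × 0.79 = 0.00474
  garment B: 0.38 × (1 − 0.88) × 0.22 = 0.010032
  garment C: 0.52 × (1 − 0.93) × 0.11 = 0.004004
Normalizing constant Z = 0.00474 + 0.010032 + 0.004004 = 0.018776.
P(garment A | evidence) = 0.00474 / 0.018776 ≈ 0.252.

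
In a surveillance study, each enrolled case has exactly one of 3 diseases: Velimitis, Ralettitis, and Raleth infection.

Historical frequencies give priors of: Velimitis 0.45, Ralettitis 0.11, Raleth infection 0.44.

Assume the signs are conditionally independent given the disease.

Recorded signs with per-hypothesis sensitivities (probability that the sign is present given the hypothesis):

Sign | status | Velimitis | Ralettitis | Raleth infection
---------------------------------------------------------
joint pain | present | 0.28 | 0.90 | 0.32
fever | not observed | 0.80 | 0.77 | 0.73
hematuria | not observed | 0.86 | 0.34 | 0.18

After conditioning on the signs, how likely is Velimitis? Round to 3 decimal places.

0.071

Multiply each prior by the joint likelihood of the sign pattern (using 1 − P(present | H) for each absent sign):
  Velimitis: 0.45 × 0.28 × (1 − 0.80) × (1 − 0.86) = 0.003528
  Ralettitis: 0.11 × 0.90 × (1 − 0.77) × (1 − 0.34) = 0.015028
  Raleth infection: 0.44 × 0.32 × (1 − 0.73) × (1 − 0.18) = 0.031173
Normalizing constant Z = 0.003528 + 0.015028 + 0.031173 = 0.049729.
P(Velimitis | evidence) = 0.003528 / 0.049729 ≈ 0.071.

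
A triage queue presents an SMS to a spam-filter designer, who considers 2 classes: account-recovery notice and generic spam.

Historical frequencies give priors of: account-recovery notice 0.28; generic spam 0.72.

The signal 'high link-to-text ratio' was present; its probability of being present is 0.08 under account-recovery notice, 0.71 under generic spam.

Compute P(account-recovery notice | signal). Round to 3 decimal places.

0.042

Multiply each prior by the likelihood of the signal:
  account-recovery notice: 0.28 × 0.08 = 0.0224
  generic spam: 0.72 × 0.71 = 0.5112
Marginal likelihood of the evidence = 0.5336.
P(account-recovery notice | evidence) = 0.0224 / 0.5336 ≈ 0.042.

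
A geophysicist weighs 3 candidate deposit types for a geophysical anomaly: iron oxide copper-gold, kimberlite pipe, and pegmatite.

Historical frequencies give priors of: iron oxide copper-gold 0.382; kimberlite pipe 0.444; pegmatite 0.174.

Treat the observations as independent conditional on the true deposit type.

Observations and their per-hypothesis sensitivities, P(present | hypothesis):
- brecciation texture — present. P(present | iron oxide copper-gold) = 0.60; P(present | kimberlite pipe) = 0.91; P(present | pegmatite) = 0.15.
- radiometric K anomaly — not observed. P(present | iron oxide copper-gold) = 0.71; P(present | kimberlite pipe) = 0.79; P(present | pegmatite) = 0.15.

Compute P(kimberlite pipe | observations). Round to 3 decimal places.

0.489

Multiply each prior by the joint likelihood of the evidence pattern (using 1 − P(present | H) for each absent observation):
  iron oxide copper-gold: 0.382 × 0.60 × (1 − 0.71) = 0.066468
  kimberlite pipe: 0.444 × 0.91 × (1 − 0.79) = 0.084848
  pegmatite: 0.174 × 0.15 × (1 − 0.15) = 0.022185
The unnormalized weights sum to 0.1735.
P(kimberlite pipe | evidence) = 0.084848 / 0.1735 ≈ 0.489.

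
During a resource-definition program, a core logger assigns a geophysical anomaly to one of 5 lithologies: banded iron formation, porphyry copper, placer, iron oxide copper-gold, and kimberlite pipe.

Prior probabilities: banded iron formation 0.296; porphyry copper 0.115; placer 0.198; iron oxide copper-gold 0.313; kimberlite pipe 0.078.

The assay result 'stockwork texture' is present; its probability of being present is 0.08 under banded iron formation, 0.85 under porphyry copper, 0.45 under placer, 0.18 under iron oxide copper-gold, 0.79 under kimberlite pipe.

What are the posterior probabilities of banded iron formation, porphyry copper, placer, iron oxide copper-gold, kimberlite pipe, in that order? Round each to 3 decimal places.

0.072, 0.298, 0.271, 0.172, 0.188

By Bayes' rule, the unnormalized weight for each hypothesis is prior × likelihood:
  banded iron formation: 0.296 × 0.08 = 0.02368
  porphyry copper: 0.115 × 0.85 = 0.09775
  placer: 0.198 × 0.45 = 0.0891
  iron oxide copper-gold: 0.313 × 0.18 = 0.05634
  kimberlite pipe: 0.078 × 0.79 = 0.06162
Normalizing constant Z = 0.02368 + 0.09775 + 0.0891 + 0.05634 + 0.06162 = 0.32849.
P(banded iron formation | evidence) = 0.02368 / 0.32849 ≈ 0.072
P(porphyry copper | evidence) = 0.09775 / 0.32849 ≈ 0.298
P(placer | evidence) = 0.0891 / 0.32849 ≈ 0.271
P(iron oxide copper-gold | evidence) = 0.05634 / 0.32849 ≈ 0.172
P(kimberlite pipe | evidence) = 0.06162 / 0.32849 ≈ 0.188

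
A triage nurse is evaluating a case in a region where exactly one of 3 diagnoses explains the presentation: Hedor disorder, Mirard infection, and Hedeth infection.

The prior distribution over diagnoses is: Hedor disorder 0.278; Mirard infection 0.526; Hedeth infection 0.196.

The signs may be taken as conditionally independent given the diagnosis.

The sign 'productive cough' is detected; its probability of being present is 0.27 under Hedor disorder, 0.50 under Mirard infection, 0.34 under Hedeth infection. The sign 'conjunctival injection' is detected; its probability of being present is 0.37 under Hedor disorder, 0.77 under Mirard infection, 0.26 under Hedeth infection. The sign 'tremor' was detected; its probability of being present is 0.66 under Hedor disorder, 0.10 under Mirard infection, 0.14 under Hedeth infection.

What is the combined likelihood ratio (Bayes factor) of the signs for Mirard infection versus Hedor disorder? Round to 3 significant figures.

Take the product of per-sign likelihoods under each hypothesis, then divide.
  Mirard infection: 0.50 × 0.77 × 0.10 = 0.0385
  Hedor disorder: 0.27 × 0.37 × 0.66 = 0.065934
Bayes factor = 0.0385 / 0.065934 ≈ 0.584

0.584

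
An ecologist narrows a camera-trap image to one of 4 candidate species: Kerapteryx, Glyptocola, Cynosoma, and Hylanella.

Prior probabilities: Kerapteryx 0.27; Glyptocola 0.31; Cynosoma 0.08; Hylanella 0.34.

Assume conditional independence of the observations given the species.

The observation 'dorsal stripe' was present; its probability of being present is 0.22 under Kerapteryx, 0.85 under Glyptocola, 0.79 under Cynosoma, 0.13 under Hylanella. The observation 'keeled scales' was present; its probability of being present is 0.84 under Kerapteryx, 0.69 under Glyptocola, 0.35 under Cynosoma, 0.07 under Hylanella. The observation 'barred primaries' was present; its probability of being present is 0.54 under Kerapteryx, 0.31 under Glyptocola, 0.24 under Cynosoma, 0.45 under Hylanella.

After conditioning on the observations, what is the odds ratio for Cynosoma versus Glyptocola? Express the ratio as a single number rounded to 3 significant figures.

0.0942

Posterior odds equal prior odds times the likelihood ratio; only the two competing hypotheses matter.
  Cynosoma: 0.08 × 0.79 × 0.35 × 0.24 = 0.0053088
  Glyptocola: 0.31 × 0.85 × 0.69 × 0.31 = 0.056363
Posterior odds = 0.0053088 / 0.056363 ≈ 0.0942.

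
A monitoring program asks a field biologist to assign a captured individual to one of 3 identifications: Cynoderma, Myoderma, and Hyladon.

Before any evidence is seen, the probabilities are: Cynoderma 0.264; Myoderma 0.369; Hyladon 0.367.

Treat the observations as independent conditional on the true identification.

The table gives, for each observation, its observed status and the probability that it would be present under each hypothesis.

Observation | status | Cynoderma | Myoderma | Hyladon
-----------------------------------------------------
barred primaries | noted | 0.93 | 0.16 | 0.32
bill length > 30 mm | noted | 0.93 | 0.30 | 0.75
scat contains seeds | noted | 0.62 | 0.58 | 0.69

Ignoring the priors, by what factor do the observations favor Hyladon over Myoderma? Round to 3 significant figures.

Take the product of per-observation likelihoods under each hypothesis, then divide.
  Hyladon: 0.32 × 0.75 × 0.69 = 0.1656
  Myoderma: 0.16 × 0.30 × 0.58 = 0.02784
Bayes factor = 0.1656 / 0.02784 ≈ 5.95

5.95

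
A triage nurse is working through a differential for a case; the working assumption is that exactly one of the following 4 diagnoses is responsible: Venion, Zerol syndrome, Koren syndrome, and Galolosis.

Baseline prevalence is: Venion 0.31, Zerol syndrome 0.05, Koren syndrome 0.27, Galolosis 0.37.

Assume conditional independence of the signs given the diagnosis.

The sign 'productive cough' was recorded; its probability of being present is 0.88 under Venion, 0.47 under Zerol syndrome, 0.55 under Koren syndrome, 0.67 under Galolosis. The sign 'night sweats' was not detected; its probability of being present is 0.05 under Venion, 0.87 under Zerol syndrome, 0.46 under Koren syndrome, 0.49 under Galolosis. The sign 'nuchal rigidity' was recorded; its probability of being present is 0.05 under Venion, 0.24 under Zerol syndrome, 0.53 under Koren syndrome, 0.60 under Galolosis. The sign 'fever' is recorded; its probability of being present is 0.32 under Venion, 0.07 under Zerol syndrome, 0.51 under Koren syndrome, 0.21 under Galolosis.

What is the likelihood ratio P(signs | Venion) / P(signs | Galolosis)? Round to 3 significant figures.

Joint likelihood of the sign pattern under each hypothesis (using 1 − P(present | H) for each absent sign):
  Venion: 0.88 × (1 − 0.05) × 0.05 × 0.32 = 0.013376
  Galolosis: 0.67 × (1 − 0.49) × 0.60 × 0.21 = 0.043054
Bayes factor = 0.013376 / 0.043054 ≈ 0.311

0.311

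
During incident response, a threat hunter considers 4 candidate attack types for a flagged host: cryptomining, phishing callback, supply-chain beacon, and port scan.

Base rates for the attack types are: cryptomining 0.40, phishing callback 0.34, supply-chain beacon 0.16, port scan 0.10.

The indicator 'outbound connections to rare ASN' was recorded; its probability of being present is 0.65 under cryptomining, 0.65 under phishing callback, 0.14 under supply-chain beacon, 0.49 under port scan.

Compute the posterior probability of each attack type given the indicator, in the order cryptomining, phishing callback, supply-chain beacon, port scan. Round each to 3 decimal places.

Multiply each prior by the likelihood of the indicator:
  cryptomining: 0.40 × 0.65 = 0.26
  phishing callback: 0.34 × 0.65 = 0.221
  supply-chain beacon: 0.16 × 0.14 = 0.0224
  port scan: 0.10 × 0.49 = 0.049
Normalizing constant Z = 0.26 + 0.221 + 0.0224 + 0.049 = 0.5524.
P(cryptomining | evidence) = 0.26 / 0.5524 ≈ 0.471
P(phishing callback | evidence) = 0.221 / 0.5524 ≈ 0.400
P(supply-chain beacon | evidence) = 0.0224 / 0.5524 ≈ 0.041
P(port scan | evidence) = 0.049 / 0.5524 ≈ 0.089

0.471, 0.400, 0.041, 0.089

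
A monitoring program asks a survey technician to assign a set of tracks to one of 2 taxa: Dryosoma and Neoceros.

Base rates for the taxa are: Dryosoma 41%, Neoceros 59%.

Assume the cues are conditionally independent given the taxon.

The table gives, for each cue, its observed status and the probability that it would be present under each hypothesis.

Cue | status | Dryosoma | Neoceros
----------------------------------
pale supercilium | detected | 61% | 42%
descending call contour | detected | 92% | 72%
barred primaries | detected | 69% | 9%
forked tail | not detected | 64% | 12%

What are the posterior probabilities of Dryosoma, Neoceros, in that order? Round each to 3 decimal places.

0.802, 0.198

Multiply each prior by the joint likelihood of the cue pattern (using 1 − P(present | H) for each absent cue):
  Dryosoma: 0.41 × 0.61 × 0.92 × 0.69 × (1 − 0.64) = 0.057155
  Neoceros: 0.59 × 0.42 × 0.72 × 0.09 × (1 − 0.12) = 0.014131
Marginal likelihood of the evidence = 0.071285.
P(Dryosoma | evidence) = 0.057155 / 0.071285 ≈ 0.802
P(Neoceros | evidence) = 0.014131 / 0.071285 ≈ 0.198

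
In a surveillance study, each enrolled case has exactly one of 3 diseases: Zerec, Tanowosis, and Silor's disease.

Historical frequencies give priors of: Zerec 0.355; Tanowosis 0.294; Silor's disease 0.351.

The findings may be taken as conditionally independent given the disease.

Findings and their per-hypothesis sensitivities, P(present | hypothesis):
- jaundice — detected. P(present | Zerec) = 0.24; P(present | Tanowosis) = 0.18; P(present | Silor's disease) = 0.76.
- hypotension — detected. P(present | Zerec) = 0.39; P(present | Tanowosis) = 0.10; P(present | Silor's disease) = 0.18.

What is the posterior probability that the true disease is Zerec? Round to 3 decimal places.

By Bayes' rule with conditional independence, the unnormalized weight for each hypothesis is prior × ∏ likelihoods:
  Zerec: 0.355 × 0.24 × 0.39 = 0.033228
  Tanowosis: 0.294 × 0.18 × 0.10 = 0.005292
  Silor's disease: 0.351 × 0.76 × 0.18 = 0.048017
The unnormalized weights sum to 0.086537.
P(Zerec | evidence) = 0.033228 / 0.086537 ≈ 0.384.

0.384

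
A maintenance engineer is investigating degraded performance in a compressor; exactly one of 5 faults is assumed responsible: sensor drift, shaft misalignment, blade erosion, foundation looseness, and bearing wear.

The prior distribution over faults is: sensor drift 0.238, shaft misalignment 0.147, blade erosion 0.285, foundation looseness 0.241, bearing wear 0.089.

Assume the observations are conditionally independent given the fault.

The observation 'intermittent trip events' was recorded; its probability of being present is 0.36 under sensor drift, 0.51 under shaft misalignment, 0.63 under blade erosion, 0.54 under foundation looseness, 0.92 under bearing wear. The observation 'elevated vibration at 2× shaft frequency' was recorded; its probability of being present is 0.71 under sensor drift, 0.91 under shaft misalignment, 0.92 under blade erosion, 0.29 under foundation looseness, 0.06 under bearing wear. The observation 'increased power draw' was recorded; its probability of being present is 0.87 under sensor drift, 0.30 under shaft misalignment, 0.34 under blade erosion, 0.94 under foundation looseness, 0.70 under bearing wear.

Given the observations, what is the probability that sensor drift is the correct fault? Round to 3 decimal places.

By Bayes' rule with conditional independence, the unnormalized weight for each hypothesis is prior × ∏ likelihoods:
  sensor drift: 0.238 × 0.36 × 0.71 × 0.87 = 0.052925
  shaft misalignment: 0.147 × 0.51 × 0.91 × 0.30 = 0.020467
  blade erosion: 0.285 × 0.63 × 0.92 × 0.34 = 0.056163
  foundation looseness: 0.241 × 0.54 × 0.29 × 0.94 = 0.035476
  bearing wear: 0.089 × 0.92 × 0.06 × 0.70 = 0.003439
Normalizing constant Z = 0.052925 + 0.020467 + 0.056163 + 0.035476 + 0.003439 = 0.16847.
P(sensor drift | evidence) = 0.052925 / 0.16847 ≈ 0.314.

0.314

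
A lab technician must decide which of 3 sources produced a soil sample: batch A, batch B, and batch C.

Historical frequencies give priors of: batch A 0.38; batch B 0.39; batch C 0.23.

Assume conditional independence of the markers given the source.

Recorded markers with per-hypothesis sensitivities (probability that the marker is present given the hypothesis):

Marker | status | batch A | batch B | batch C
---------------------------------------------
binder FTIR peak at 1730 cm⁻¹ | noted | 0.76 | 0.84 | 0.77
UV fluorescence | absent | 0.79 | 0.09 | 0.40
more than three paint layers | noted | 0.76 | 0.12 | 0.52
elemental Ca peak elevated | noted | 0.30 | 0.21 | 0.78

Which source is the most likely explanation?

Multiply each prior by the joint likelihood of the marker pattern (using 1 − P(present | H) for each absent marker):
  batch A: 0.38 × 0.76 × (1 − 0.79) × 0.76 × 0.30 = 0.013828
  batch B: 0.39 × 0.84 × (1 − 0.09) × 0.12 × 0.21 = 0.0075125
  batch C: 0.23 × 0.77 × (1 − 0.40) × 0.52 × 0.78 = 0.043099
The unnormalized weights sum to 0.064439.
P(batch A | evidence) ≈ 0.013828 / 0.064439 ≈ 0.215
P(batch B | evidence) ≈ 0.0075125 / 0.064439 ≈ 0.117
P(batch C | evidence) ≈ 0.043099 / 0.064439 ≈ 0.669
The largest is 0.669, so batch C is most probable.

batch C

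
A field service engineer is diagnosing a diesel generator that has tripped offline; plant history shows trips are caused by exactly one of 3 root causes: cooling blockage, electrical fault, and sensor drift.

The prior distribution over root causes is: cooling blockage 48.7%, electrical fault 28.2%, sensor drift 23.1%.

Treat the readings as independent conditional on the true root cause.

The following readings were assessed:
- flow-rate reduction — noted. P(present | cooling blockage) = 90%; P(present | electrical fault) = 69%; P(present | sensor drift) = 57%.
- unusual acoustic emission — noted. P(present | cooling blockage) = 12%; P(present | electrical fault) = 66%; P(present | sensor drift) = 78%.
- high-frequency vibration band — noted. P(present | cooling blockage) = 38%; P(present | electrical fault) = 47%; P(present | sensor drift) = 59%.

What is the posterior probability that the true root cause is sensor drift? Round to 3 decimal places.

0.430

For each hypothesis, the unnormalized posterior weight is prior × product of the reading likelihoods:
  cooling blockage: 0.487 × 0.90 × 0.12 × 0.38 = 0.019986
  electrical fault: 0.282 × 0.69 × 0.66 × 0.47 = 0.060359
  sensor drift: 0.231 × 0.57 × 0.78 × 0.59 = 0.060595
The unnormalized weights sum to 0.14094.
P(sensor drift | evidence) = 0.060595 / 0.14094 ≈ 0.430.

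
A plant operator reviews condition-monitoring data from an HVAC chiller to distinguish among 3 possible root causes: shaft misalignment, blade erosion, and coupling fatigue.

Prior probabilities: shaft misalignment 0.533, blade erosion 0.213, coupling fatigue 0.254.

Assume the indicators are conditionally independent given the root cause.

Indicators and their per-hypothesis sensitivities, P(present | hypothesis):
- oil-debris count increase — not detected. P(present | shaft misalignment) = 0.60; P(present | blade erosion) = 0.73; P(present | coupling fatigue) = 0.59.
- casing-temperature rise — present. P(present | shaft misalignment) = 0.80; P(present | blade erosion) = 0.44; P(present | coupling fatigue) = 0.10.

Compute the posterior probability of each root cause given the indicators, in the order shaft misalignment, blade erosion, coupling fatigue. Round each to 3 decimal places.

0.827, 0.123, 0.050

By Bayes' rule with conditional independence, the unnormalized weight for each hypothesis is prior × ∏ likelihoods (using 1 − P(present | H) for each absent indicator):
  shaft misalignment: 0.533 × (1 − 0.60) × 0.80 = 0.17056
  blade erosion: 0.213 × (1 − 0.73) × 0.44 = 0.025304
  coupling fatigue: 0.254 × (1 − 0.59) × 0.10 = 0.010414
The unnormalized weights sum to 0.20628.
P(shaft misalignment | evidence) = 0.17056 / 0.20628 ≈ 0.827
P(blade erosion | evidence) = 0.025304 / 0.20628 ≈ 0.123
P(coupling fatigue | evidence) = 0.010414 / 0.20628 ≈ 0.050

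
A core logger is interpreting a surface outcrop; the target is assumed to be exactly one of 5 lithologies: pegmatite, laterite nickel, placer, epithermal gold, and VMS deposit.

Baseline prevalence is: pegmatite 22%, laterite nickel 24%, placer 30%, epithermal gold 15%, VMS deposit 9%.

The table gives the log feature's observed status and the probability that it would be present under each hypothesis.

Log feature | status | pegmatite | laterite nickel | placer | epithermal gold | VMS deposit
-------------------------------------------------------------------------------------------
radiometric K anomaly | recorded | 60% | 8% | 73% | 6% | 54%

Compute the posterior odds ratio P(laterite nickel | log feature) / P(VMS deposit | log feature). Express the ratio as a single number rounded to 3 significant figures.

Posterior odds equal prior odds times the likelihood ratio; only the two competing hypotheses matter.
  laterite nickel: 0.24 × 0.08 = 0.0192
  VMS deposit: 0.09 × 0.54 = 0.0486
Posterior odds = 0.0192 / 0.0486 ≈ 0.395.

0.395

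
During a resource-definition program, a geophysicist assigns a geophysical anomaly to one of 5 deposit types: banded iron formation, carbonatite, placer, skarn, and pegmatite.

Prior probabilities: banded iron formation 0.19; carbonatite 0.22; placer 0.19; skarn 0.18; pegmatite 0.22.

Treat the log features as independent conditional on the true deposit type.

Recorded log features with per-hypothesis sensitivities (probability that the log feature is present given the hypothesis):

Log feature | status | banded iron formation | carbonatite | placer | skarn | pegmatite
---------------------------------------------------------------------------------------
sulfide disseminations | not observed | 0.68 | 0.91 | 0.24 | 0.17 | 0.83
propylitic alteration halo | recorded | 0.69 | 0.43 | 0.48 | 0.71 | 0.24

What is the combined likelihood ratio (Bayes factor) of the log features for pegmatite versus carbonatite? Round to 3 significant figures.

Take the product of per-log feature likelihoods under each hypothesis (using 1 − P(present | H) for each absent log feature), then divide.
  pegmatite: (1 − 0.83) × 0.24 = 0.0408
  carbonatite: (1 − 0.91) × 0.43 = 0.0387
Bayes factor = 0.0408 / 0.0387 ≈ 1.05

1.05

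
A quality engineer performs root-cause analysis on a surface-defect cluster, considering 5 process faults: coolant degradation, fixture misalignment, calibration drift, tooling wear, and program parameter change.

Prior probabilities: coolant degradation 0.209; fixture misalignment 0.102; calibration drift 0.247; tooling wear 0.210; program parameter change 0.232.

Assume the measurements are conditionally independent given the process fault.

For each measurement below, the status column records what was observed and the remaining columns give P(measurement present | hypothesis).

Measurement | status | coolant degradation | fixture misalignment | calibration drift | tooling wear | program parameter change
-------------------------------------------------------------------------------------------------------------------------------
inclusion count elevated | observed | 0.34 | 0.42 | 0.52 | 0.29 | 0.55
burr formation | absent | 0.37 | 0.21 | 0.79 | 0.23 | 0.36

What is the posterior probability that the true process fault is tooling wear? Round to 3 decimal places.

0.200

Multiply each prior by the joint likelihood of the measurement pattern (using 1 − P(present | H) for each absent measurement):
  coolant degradation: 0.209 × 0.34 × (1 − 0.37) = 0.044768
  fixture misalignment: 0.102 × 0.42 × (1 − 0.21) = 0.033844
  calibration drift: 0.247 × 0.52 × (1 − 0.79) = 0.026972
  tooling wear: 0.210 × 0.29 × (1 − 0.23) = 0.046893
  program parameter change: 0.232 × 0.55 × (1 − 0.36) = 0.081664
The unnormalized weights sum to 0.23414.
P(tooling wear | evidence) = 0.046893 / 0.23414 ≈ 0.200.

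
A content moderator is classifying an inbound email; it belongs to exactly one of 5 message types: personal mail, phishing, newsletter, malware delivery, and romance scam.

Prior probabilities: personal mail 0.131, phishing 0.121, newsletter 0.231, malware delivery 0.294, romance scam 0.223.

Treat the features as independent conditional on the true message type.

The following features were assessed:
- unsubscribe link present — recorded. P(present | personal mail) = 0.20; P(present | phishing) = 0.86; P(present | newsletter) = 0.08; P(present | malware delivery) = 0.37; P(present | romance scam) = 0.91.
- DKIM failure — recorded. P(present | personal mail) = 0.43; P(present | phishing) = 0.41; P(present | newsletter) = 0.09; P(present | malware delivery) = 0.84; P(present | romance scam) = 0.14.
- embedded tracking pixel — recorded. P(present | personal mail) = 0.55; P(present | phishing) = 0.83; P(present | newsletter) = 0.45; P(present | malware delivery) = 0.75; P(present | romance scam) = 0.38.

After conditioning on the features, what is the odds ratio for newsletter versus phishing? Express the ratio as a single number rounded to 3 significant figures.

0.0211

Unnormalized posterior weight (prior times the feature likelihoods) for each of the two hypotheses:
  newsletter: 0.231 × 0.08 × 0.09 × 0.45 = 0.00074844
  phishing: 0.121 × 0.86 × 0.41 × 0.83 = 0.035412
Posterior odds = 0.00074844 / 0.035412 ≈ 0.0211.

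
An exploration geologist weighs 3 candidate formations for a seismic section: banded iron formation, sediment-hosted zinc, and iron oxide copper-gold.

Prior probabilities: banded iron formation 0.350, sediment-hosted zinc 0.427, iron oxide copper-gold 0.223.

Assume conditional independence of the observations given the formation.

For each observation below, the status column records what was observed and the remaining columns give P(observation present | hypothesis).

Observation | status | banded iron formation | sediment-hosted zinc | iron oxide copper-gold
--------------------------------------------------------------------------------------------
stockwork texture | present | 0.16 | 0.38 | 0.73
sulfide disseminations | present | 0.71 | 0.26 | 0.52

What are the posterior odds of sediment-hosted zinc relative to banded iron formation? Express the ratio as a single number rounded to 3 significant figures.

Unnormalized posterior weight (prior times the observation likelihoods) for each of the two hypotheses:
  sediment-hosted zinc: 0.427 × 0.38 × 0.26 = 0.042188
  banded iron formation: 0.350 × 0.16 × 0.71 = 0.03976
Odds(sediment-hosted zinc : banded iron formation) = 0.042188 / 0.03976 ≈ 1.06.

1.06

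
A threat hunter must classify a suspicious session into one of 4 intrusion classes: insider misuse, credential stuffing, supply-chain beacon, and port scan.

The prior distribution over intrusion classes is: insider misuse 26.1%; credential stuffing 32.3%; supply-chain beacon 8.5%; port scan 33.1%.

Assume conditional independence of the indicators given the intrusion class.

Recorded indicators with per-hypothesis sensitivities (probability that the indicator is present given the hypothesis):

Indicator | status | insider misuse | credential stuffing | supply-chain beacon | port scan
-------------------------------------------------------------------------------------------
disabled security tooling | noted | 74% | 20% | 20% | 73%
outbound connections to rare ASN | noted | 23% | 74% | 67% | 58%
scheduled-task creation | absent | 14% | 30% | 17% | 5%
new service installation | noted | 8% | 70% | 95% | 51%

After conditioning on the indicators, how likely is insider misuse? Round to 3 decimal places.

0.030

By Bayes' rule with conditional independence, the unnormalized weight for each hypothesis is prior × ∏ likelihoods (using 1 − P(present | H) for each absent indicator):
  insider misuse: 0.261 × 0.74 × 0.23 × (1 − 0.14) × 0.08 = 0.0030562
  credential stuffing: 0.323 × 0.20 × 0.74 × (1 − 0.30) × 0.70 = 0.023424
  supply-chain beacon: 0.085 × 0.20 × 0.67 × (1 − 0.17) × 0.95 = 0.008981
  port scan: 0.331 × 0.73 × 0.58 × (1 − 0.05) × 0.51 = 0.0679
Marginal likelihood of the evidence = 0.10336.
P(insider misuse | evidence) = 0.0030562 / 0.10336 ≈ 0.030.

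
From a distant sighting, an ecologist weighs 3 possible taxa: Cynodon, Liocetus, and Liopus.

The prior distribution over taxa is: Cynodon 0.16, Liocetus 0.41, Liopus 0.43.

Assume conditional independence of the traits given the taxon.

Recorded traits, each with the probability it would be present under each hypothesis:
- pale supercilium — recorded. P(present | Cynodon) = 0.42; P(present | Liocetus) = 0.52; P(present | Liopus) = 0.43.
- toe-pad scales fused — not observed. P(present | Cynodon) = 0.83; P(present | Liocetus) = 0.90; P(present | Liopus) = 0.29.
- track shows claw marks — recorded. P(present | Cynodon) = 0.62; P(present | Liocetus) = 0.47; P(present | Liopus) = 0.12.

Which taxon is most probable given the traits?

Liopus

By Bayes' rule with conditional independence, the unnormalized weight for each hypothesis is prior × ∏ likelihoods (using 1 − P(present | H) for each absent trait):
  Cynodon: 0.16 × 0.42 × (1 − 0.83) × 0.62 = 0.0070829
  Liocetus: 0.41 × 0.52 × (1 − 0.90) × 0.47 = 0.01002
  Liopus: 0.43 × 0.43 × (1 − 0.29) × 0.12 = 0.015753
Marginal likelihood of the evidence = 0.032857.
P(Cynodon | evidence) ≈ 0.0070829 / 0.032857 ≈ 0.216
P(Liocetus | evidence) ≈ 0.01002 / 0.032857 ≈ 0.305
P(Liopus | evidence) ≈ 0.015753 / 0.032857 ≈ 0.479
The largest is 0.479, so Liopus is most probable.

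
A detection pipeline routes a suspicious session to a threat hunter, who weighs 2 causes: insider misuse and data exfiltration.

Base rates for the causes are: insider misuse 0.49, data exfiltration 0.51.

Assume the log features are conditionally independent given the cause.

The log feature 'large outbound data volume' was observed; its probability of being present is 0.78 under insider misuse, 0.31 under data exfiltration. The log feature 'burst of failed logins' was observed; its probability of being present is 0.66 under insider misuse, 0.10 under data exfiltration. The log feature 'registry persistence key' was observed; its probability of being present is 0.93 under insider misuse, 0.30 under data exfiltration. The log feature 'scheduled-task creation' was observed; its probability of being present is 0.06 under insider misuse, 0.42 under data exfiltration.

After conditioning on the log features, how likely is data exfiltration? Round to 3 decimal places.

0.124

By Bayes' rule with conditional independence, the unnormalized weight for each hypothesis is prior × ∏ likelihoods:
  insider misuse: 0.49 × 0.78 × 0.66 × 0.93 × 0.06 = 0.014076
  data exfiltration: 0.51 × 0.31 × 0.10 × 0.30 × 0.42 = 0.0019921
Marginal likelihood of the evidence = 0.016068.
P(data exfiltration | evidence) = 0.0019921 / 0.016068 ≈ 0.124.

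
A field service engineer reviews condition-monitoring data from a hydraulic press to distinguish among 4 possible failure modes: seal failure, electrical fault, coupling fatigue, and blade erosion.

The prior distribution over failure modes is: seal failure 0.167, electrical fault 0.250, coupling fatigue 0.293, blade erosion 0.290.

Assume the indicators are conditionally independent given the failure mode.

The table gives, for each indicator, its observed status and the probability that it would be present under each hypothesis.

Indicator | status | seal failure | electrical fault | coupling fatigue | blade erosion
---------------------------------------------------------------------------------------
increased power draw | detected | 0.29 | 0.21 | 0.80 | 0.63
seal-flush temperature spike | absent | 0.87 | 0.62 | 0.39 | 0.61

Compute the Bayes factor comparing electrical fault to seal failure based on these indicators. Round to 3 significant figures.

2.12

Take the product of per-indicator likelihoods under each hypothesis (using 1 − P(present | H) for each absent indicator), then divide.
  electrical fault: 0.21 × (1 − 0.62) = 0.0798
  seal failure: 0.29 × (1 − 0.87) = 0.0377
Bayes factor = 0.0798 / 0.0377 ≈ 2.12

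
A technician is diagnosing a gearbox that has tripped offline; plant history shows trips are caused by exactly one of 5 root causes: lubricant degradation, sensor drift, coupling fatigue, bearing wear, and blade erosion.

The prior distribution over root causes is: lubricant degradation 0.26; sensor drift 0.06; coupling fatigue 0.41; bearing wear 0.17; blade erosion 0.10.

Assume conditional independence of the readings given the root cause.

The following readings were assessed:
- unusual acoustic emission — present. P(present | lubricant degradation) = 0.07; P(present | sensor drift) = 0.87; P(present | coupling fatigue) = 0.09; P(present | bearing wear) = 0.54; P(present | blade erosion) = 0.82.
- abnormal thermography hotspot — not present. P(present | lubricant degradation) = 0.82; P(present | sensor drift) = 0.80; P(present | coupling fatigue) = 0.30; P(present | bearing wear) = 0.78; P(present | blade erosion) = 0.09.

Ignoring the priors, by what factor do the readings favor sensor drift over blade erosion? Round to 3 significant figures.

0.233

Joint likelihood of the reading pattern under each hypothesis (using 1 − P(present | H) for each absent reading):
  sensor drift: 0.87 × (1 − 0.80) = 0.174
  blade erosion: 0.82 × (1 − 0.09) = 0.7462
Bayes factor = 0.174 / 0.7462 ≈ 0.233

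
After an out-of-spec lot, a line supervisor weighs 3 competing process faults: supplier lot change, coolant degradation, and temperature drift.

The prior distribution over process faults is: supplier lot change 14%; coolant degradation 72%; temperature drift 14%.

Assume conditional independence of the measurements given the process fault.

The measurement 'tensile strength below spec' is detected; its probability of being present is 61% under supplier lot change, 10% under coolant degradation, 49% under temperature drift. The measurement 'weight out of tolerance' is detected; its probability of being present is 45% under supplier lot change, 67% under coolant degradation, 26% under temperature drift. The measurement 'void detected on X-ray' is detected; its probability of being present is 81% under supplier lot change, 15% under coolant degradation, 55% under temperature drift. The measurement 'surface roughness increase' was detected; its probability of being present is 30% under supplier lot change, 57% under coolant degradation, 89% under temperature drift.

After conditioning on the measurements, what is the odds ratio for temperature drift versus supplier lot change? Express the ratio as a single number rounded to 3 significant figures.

The normalizing constant cancels in an odds ratio, so compute prior × likelihood for the two hypotheses only:
  temperature drift: 0.14 × 0.49 × 0.26 × 0.55 × 0.89 = 0.0087307
  supplier lot change: 0.14 × 0.61 × 0.45 × 0.81 × 0.30 = 0.0093385
Odds(temperature drift : supplier lot change) = 0.0087307 / 0.0093385 ≈ 0.935.

0.935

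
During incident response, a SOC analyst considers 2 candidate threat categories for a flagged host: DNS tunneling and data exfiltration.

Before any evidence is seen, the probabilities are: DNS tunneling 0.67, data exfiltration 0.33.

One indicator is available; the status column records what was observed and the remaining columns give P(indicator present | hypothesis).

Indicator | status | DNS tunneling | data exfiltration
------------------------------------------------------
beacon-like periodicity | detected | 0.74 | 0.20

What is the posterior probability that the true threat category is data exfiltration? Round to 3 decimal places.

0.117

For each hypothesis, the unnormalized posterior weight is prior × likelihood:
  DNS tunneling: 0.67 × 0.74 = 0.4958
  data exfiltration: 0.33 × 0.20 = 0.066
The unnormalized weights sum to 0.5618.
P(data exfiltration | evidence) = 0.066 / 0.5618 ≈ 0.117.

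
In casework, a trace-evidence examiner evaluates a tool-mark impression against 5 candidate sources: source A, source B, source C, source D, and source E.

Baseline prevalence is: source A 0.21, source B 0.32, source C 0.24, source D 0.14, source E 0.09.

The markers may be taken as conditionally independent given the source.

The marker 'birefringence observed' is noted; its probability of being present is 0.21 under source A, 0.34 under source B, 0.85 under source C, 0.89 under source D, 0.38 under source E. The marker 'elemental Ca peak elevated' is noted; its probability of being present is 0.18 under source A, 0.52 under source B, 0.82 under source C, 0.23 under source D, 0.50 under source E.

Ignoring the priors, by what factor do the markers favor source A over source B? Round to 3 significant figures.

0.214

The Bayes factor is the ratio of the joint likelihoods of the marker pattern under the two hypotheses.
  source A: 0.21 × 0.18 = 0.0378
  source B: 0.34 × 0.52 = 0.1768
Bayes factor = 0.0378 / 0.1768 ≈ 0.214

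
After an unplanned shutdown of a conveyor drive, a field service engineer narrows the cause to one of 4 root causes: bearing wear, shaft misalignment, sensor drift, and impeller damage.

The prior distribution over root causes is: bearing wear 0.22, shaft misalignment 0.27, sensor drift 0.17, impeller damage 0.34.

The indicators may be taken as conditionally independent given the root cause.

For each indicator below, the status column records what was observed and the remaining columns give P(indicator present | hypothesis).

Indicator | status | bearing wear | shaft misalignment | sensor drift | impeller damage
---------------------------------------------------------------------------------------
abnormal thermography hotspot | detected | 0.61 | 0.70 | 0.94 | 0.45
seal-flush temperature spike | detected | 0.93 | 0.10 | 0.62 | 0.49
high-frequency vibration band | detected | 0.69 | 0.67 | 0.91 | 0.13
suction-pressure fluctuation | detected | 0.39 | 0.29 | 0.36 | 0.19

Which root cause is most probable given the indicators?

bearing wear

For each hypothesis, the unnormalized posterior weight is prior × product of the indicator likelihoods:
  bearing wear: 0.22 × 0.61 × 0.93 × 0.69 × 0.39 = 0.033585
  shaft misalignment: 0.27 × 0.70 × 0.10 × 0.67 × 0.29 = 0.0036723
  sensor drift: 0.17 × 0.94 × 0.62 × 0.91 × 0.36 = 0.032457
  impeller damage: 0.34 × 0.45 × 0.49 × 0.13 × 0.19 = 0.0018518
Normalizing constant Z = 0.033585 + 0.0036723 + 0.032457 + 0.0018518 = 0.071567.
P(bearing wear | evidence) ≈ 0.033585 / 0.071567 ≈ 0.469
P(shaft misalignment | evidence) ≈ 0.0036723 / 0.071567 ≈ 0.051
P(sensor drift | evidence) ≈ 0.032457 / 0.071567 ≈ 0.454
P(impeller damage | evidence) ≈ 0.0018518 / 0.071567 ≈ 0.026
The largest is 0.469, so bearing wear is most probable.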